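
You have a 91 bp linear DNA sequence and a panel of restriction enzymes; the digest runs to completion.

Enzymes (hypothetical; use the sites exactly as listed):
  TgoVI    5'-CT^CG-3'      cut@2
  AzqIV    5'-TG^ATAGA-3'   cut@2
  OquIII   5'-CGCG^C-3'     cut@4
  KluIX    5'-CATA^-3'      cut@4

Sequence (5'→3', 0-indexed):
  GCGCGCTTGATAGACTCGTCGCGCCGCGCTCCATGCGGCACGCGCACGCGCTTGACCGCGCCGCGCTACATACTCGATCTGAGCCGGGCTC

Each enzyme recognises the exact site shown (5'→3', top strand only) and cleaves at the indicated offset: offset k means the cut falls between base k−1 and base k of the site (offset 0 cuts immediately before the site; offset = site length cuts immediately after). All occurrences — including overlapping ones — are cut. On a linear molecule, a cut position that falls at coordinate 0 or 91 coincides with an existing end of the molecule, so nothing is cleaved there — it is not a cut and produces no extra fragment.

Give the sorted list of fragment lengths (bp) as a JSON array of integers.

Scan for sites:
  TgoVI CTCG/2: at [14, 72] ⇒ [16, 74]
  AzqIV TGATAGA/2: at [7] ⇒ [9]
  OquIII CGCGC/4: at [1, 19, 24, 40, 46, 56, 61] ⇒ [5, 23, 28, 44, 50, 60, 65]
  KluIX CATA/4: at [68] ⇒ [72]

Pooled cuts: [5, 9, 16, 23, 28, 44, 50, 60, 65, 72, 74]

Fragments:
  [0,5): 5 bp
  [5,9): 4 bp
  [9,16): 7 bp
  [16,23): 7 bp
  [23,28): 5 bp
  [28,44): 16 bp
  [44,50): 6 bp
  [50,60): 10 bp
  [60,65): 5 bp
  [65,72): 7 bp
  [72,74): 2 bp
  [74,91): 17 bp

[2,4,5,5,5,6,7,7,7,10,16,17]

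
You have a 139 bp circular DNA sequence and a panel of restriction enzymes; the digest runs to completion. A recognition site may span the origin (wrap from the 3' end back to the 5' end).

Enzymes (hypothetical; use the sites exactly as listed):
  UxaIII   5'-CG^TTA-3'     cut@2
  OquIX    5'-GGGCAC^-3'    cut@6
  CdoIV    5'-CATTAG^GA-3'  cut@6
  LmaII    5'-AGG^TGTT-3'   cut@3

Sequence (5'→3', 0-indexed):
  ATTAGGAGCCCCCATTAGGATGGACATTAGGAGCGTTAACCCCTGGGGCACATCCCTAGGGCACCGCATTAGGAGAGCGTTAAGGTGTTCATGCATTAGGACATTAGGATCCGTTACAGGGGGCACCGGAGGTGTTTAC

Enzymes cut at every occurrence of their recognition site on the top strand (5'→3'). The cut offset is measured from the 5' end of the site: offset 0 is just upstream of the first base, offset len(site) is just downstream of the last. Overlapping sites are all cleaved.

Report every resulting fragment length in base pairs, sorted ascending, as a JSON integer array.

Scan for sites:
  UxaIII CGTTA/2: at [33, 77, 111] ⇒ [35, 79, 113]
  OquIX GGGCAC/6: at [45, 58, 120] ⇒ [51, 64, 126]
  CdoIV CATTAGGA/6: at [12, 24, 66, 93, 101, 138] ⇒ [5, 18, 30, 72, 99, 107]
  LmaII AGGTGTT/3: at [82, 129] ⇒ [85, 132]

Pooled cuts: [5, 18, 30, 35, 51, 64, 72, 79, 85, 99, 107, 113, 126, 132]

Fragment lengths:
  5→18: 13 bp
  18→30: 12 bp
  30→35: 5 bp
  35→51: 16 bp
  51→64: 13 bp
  64→72: 8 bp
  72→79: 7 bp
  79→85: 6 bp
  85→99: 14 bp
  99→107: 8 bp
  107→113: 6 bp
  113→126: 13 bp
  126→132: 6 bp
  132→5 (wrap): 139-132+5 = 12 bp

[5,6,6,6,7,8,8,12,12,13,13,13,14,16]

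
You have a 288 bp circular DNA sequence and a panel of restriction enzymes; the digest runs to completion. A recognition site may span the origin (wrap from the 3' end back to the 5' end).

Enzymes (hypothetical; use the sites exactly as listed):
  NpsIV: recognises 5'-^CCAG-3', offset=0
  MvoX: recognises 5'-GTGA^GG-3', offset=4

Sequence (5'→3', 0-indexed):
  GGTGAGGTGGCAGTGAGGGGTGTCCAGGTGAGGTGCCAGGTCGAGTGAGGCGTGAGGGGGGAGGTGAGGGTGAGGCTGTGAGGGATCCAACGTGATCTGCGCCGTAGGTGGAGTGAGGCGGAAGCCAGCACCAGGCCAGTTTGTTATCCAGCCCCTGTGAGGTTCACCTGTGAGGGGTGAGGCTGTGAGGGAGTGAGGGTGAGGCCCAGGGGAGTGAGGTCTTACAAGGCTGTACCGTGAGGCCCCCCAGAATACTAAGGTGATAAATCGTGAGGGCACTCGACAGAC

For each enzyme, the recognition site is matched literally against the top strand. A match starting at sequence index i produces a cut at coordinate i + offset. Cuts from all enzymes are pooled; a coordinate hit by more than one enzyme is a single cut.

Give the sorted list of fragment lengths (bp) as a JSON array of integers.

Site scan:
  NpsIV CCAG/0: at [23, 35, 124, 130, 135, 147, 205, 246] ⇒ [23, 35, 124, 130, 135, 147, 205, 246]
  MvoX GTGAGG/4: at [1, 12, 27, 44, 51, 63, 69, 77, 112, 156, 169, 176, 184, 192, 198, 213, 236, 269] ⇒ [5, 16, 31, 48, 55, 67, 73, 81, 116, 160, 173, 180, 188, 196, 202, 217, 240, 273]

All cut coordinates (distinct, sorted): [5, 16, 23, 31, 35, 48, 55, 67, 73, 81, 116, 124, 130, 135, 147, 160, 173, 180, 188, 196, 202, 205, 217, 240, 246, 273]

Fragments:
  5→16: 11 bp
  16→23: 7 bp
  23→31: 8 bp
  31→35: 4 bp
  35→48: 13 bp
  48→55: 7 bp
  55→67: 12 bp
  67→73: 6 bp
  73→81: 8 bp
  81→116: 35 bp
  116→124: 8 bp
  124→130: 6 bp
  130→135: 5 bp
  135→147: 12 bp
  147→160: 13 bp
  160→173: 13 bp
  173→180: 7 bp
  180→188: 8 bp
  188→196: 8 bp
  196→202: 6 bp
  202→205: 3 bp
  205→217: 12 bp
  217→240: 23 bp
  240→246: 6 bp
  246→273: 27 bp
  273→5 (wrap): 288-273+5 = 20 bp

[3,4,5,6,6,6,6,7,7,7,8,8,8,8,8,11,12,12,12,13,13,13,20,23,27,35]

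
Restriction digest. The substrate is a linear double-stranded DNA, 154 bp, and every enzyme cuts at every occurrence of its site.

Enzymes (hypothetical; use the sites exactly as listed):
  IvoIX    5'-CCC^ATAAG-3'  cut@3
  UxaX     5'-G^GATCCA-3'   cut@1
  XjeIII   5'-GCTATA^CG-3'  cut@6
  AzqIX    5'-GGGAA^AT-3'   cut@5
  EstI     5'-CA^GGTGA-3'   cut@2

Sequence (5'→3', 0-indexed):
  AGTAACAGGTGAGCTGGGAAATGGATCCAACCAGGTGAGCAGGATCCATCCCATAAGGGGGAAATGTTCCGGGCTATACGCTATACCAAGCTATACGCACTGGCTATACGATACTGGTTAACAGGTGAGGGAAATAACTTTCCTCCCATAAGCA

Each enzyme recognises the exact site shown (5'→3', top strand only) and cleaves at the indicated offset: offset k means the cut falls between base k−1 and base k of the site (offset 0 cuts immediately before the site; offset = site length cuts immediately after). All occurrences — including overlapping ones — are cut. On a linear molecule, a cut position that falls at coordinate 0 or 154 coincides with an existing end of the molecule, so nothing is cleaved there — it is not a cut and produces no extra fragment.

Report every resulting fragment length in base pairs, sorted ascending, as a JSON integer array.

Per-enzyme occurrences:
  IvoIX (CCCATAAG, off=3): starts [49, 144] → cuts [52, 147]
  UxaX (GGATCCA, off=1): starts [22, 41] → cuts [23, 42]
  XjeIII (GCTATACG, off=6): starts [72, 89, 102] → cuts [78, 95, 108]
  AzqIX (GGGAAAT, off=5): starts [15, 58, 128] → cuts [20, 63, 133]
  EstI (CAGGTGA, off=2): starts [5, 31, 121] → cuts [7, 33, 123]

Pooled cuts: [7, 20, 23, 33, 42, 52, 63, 78, 95, 108, 123, 133, 147]

Fragments:
  [0,7): 7 bp
  [7,20): 13 bp
  [20,23): 3 bp
  [23,33): 10 bp
  [33,42): 9 bp
  [42,52): 10 bp
  [52,63): 11 bp
  [63,78): 15 bp
  [78,95): 17 bp
  [95,108): 13 bp
  [108,123): 15 bp
  [123,133): 10 bp
  [133,147): 14 bp
  [147,154): 7 bp

[3,7,7,9,10,10,10,11,13,13,14,15,15,17]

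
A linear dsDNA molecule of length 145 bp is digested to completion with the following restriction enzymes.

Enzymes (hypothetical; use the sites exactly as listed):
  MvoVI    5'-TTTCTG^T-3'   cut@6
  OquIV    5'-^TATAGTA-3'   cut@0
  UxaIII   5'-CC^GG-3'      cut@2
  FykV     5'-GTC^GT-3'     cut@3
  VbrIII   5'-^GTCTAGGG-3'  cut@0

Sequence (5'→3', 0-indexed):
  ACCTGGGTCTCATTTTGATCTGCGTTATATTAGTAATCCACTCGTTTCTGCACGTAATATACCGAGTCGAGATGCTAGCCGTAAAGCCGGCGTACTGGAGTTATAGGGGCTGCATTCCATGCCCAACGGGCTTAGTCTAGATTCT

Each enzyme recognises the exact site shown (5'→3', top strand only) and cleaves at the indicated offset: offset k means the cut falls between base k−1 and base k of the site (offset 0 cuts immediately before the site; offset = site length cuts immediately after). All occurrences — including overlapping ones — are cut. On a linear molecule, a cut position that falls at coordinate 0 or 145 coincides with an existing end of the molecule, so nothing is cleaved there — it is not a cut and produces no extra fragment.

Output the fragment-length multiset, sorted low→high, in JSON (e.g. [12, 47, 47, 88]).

Site scan:
  MvoVI (TTTCTGT, off=6): no sites
  OquIV (TATAGTA, off=0): no sites
  UxaIII (CCGG, off=2): starts [86] → cuts [88]
  FykV (GTCGT, off=3): no sites
  VbrIII (GTCTAGGG, off=0): no sites

All cut coordinates (distinct, sorted): [88]

Fragment lengths:
  [0,88): 88 bp
  [88,145): 57 bp

[57,88]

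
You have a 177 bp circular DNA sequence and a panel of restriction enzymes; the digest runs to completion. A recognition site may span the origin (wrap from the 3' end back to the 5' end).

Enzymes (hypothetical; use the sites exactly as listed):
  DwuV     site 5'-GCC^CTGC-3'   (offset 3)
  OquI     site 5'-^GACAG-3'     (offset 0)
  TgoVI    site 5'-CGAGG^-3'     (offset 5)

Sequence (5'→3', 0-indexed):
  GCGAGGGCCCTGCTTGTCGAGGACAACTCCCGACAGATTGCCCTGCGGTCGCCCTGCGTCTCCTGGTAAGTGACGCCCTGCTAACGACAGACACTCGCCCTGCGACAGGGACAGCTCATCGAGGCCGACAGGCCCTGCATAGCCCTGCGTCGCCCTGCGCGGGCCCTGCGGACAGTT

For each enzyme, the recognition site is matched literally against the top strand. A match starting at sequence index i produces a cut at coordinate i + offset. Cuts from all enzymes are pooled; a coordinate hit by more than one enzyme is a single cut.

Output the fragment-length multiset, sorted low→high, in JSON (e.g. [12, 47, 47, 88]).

Per-enzyme occurrences:
  DwuV (GCCCTGC, off=3): starts [6, 39, 50, 74, 96, 131, 141, 151, 162] → cuts [9, 42, 53, 77, 99, 134, 144, 154, 165]
  OquI (GACAG, off=0): starts [31, 85, 103, 109, 126, 170] → cuts [31, 85, 103, 109, 126, 170]
  TgoVI (CGAGG, off=5): starts [1, 17, 119] → cuts [6, 22, 124]

All cut coordinates (distinct, sorted): [6, 9, 22, 31, 42, 53, 77, 85, 99, 103, 109, 124, 126, 134, 144, 154, 165, 170]

Fragment lengths:
  6→9: 3 bp
  9→22: 13 bp
  22→31: 9 bp
  31→42: 11 bp
  42→53: 11 bp
  53→77: 24 bp
  77→85: 8 bp
  85→99: 14 bp
  99→103: 4 bp
  103→109: 6 bp
  109→124: 15 bp
  124→126: 2 bp
  126→134: 8 bp
  134→144: 10 bp
  144→154: 10 bp
  154→165: 11 bp
  165→170: 5 bp
  170→6 (wrap): 177-170+6 = 13 bp

[2,3,4,5,6,8,8,9,10,10,11,11,11,13,13,14,15,24]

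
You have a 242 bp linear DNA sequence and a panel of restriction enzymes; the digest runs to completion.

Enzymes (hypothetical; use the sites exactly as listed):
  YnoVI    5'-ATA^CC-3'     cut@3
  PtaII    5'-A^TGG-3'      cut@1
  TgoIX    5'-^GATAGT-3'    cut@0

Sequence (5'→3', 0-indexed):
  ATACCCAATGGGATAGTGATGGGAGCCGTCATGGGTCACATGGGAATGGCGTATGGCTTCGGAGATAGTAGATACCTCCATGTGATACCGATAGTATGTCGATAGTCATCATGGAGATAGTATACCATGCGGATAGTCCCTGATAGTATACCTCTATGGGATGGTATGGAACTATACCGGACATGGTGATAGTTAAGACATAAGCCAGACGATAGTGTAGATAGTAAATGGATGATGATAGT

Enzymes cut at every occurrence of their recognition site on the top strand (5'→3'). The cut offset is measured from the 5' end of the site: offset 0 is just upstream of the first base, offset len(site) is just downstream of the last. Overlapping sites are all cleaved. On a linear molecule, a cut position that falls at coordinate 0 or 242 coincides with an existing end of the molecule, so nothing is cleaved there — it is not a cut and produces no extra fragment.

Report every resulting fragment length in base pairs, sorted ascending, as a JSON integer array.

Scan for sites:
  YnoVI ATACC/3: at [0, 71, 84, 121, 147, 173] ⇒ [3, 74, 87, 124, 150, 176]
  PtaII ATGG/1: at [7, 18, 30, 39, 45, 52, 110, 155, 160, 165, 182, 227] ⇒ [8, 19, 31, 40, 46, 53, 111, 156, 161, 166, 183, 228]
  TgoIX GATAGT/0: at [11, 63, 89, 100, 115, 131, 141, 187, 210, 219, 236] ⇒ [11, 63, 89, 100, 115, 131, 141, 187, 210, 219, 236]

All cut coordinates (distinct, sorted): [3, 8, 11, 19, 31, 40, 46, 53, 63, 74, 87, 89, 100, 111, 115, 124, 131, 141, 150, 156, 161, 166, 176, 183, 187, 210, 219, 228, 236]

Fragment lengths:
  [0,3): 3 bp
  [3,8): 5 bp
  [8,11): 3 bp
  [11,19): 8 bp
  [19,31): 12 bp
  [31,40): 9 bp
  [40,46): 6 bp
  [46,53): 7 bp
  [53,63): 10 bp
  [63,74): 11 bp
  [74,87): 13 bp
  [87,89): 2 bp
  [89,100): 11 bp
  [100,111): 11 bp
  [111,115): 4 bp
  [115,124): 9 bp
  [124,131): 7 bp
  [131,141): 10 bp
  [141,150): 9 bp
  [150,156): 6 bp
  [156,161): 5 bp
  [161,166): 5 bp
  [166,176): 10 bp
  [176,183): 7 bp
  [183,187): 4 bp
  [187,210): 23 bp
  [210,219): 9 bp
  [219,228): 9 bp
  [228,236): 8 bp
  [236,242): 6 bp

[2,3,3,4,4,5,5,5,6,6,6,7,7,7,8,8,9,9,9,9,9,10,10,10,11,11,11,12,13,23]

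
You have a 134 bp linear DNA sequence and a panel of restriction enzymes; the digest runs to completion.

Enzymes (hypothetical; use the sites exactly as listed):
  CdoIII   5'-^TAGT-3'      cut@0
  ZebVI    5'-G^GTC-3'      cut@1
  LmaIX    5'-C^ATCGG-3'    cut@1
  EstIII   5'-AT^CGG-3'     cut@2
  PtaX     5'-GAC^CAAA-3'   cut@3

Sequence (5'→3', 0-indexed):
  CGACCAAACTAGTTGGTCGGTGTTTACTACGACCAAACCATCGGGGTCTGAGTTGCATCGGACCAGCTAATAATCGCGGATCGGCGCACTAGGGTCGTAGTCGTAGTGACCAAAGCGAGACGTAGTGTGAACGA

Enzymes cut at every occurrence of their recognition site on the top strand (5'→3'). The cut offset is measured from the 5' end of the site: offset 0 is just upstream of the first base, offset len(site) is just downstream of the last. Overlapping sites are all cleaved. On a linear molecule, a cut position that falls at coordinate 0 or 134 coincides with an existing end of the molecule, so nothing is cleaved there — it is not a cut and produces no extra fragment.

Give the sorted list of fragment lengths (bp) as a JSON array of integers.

Scan for sites:
  CdoIII TAGT/0: at [9, 97, 103, 122] ⇒ [9, 97, 103, 122]
  ZebVI GGTC/1: at [14, 44, 92] ⇒ [15, 45, 93]
  LmaIX CATCGG/1: at [38, 55] ⇒ [39, 56]
  EstIII ATCGG/2: at [39, 56, 79] ⇒ [41, 58, 81]
  PtaX GACCAAA/3: at [1, 30, 107] ⇒ [4, 33, 110]

Pooled cuts: [4, 9, 15, 33, 39, 41, 45, 56, 58, 81, 93, 97, 103, 110, 122]

Fragments:
  [0,4): 4 bp
  [4,9): 5 bp
  [9,15): 6 bp
  [15,33): 18 bp
  [33,39): 6 bp
  [39,41): 2 bp
  [41,45): 4 bp
  [45,56): 11 bp
  [56,58): 2 bp
  [58,81): 23 bp
  [81,93): 12 bp
  [93,97): 4 bp
  [97,103): 6 bp
  [103,110): 7 bp
  [110,122): 12 bp
  [122,134): 12 bp

[2,2,4,4,4,5,6,6,6,7,11,12,12,12,18,23]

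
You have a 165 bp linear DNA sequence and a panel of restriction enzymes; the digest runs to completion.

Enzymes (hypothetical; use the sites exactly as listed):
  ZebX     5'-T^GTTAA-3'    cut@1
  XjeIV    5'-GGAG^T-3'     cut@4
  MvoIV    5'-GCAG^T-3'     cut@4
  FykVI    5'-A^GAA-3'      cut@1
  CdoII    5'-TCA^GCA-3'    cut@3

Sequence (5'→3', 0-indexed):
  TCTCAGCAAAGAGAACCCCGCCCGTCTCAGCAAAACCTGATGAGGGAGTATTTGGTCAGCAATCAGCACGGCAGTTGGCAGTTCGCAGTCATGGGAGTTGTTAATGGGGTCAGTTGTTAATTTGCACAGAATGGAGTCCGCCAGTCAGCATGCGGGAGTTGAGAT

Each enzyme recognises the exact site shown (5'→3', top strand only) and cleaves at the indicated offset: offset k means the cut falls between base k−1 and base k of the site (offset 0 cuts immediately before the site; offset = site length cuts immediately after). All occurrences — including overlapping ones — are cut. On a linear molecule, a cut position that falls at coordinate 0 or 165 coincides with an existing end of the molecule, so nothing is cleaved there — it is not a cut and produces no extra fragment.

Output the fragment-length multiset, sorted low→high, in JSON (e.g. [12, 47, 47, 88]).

Scan for sites:
  ZebX (TGTTAA, off=1): starts [98, 114] → cuts [99, 115]
  XjeIV (GGAGT, off=4): starts [44, 93, 132, 154] → cuts [48, 97, 136, 158]
  MvoIV (GCAGT, off=4): starts [70, 77, 84] → cuts [74, 81, 88]
  FykVI (AGAA, off=1): starts [11, 127] → cuts [12, 128]
  CdoII (TCAGCA, off=3): starts [2, 26, 55, 62, 144] → cuts [5, 29, 58, 65, 147]

All cut coordinates (distinct, sorted): [5, 12, 29, 48, 58, 65, 74, 81, 88, 97, 99, 115, 128, 136, 147, 158]

Fragment lengths:
  [0,5): 5 bp
  [5,12): 7 bp
  [12,29): 17 bp
  [29,48): 19 bp
  [48,58): 10 bp
  [58,65): 7 bp
  [65,74): 9 bp
  [74,81): 7 bp
  [81,88): 7 bp
  [88,97): 9 bp
  [97,99): 2 bp
  [99,115): 16 bp
  [115,128): 13 bp
  [128,136): 8 bp
  [136,147): 11 bp
  [147,158): 11 bp
  [158,165): 7 bp

[2,5,7,7,7,7,7,8,9,9,10,11,11,13,16,17,19]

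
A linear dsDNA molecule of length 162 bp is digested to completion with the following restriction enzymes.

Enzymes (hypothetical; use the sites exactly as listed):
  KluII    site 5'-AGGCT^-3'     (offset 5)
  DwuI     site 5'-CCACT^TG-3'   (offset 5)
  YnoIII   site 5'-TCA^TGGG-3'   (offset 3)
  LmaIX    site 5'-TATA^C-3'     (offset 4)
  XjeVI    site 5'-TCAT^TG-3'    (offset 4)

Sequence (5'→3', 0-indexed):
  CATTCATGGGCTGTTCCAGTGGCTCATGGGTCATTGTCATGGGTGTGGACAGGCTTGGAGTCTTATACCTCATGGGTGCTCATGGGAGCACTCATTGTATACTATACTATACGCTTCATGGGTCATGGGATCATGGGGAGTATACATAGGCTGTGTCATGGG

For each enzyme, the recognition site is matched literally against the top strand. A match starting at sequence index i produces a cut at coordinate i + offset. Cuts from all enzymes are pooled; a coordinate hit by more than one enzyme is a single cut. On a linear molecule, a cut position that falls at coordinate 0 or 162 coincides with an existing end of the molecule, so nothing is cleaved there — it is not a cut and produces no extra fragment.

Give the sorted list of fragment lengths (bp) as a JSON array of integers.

[4,5,5,5,5,6,6,6,7,7,8,8,8,10,11,12,13,16,20]

Site scan:
  KluII (AGGCT, off=5): starts [50, 147] → cuts [55, 152]
  DwuI (CCACTTG, off=5): no sites
  YnoIII (TCATGGG, off=3): starts [3, 23, 36, 69, 79, 115, 122, 130, 155] → cuts [6, 26, 39, 72, 82, 118, 125, 133, 158]
  LmaIX (TATAC, off=4): starts [63, 97, 102, 107, 140] → cuts [67, 101, 106, 111, 144]
  XjeVI (TCATTG, off=4): starts [30, 91] → cuts [34, 95]

Pooled cuts: [6, 26, 34, 39, 55, 67, 72, 82, 95, 101, 106, 111, 118, 125, 133, 144, 152, 158]

Fragment lengths:
  [0,6): 6 bp
  [6,26): 20 bp
  [26,34): 8 bp
  [34,39): 5 bp
  [39,55): 16 bp
  [55,67): 12 bp
  [67,72): 5 bp
  [72,82): 10 bp
  [82,95): 13 bp
  [95,101): 6 bp
  [101,106): 5 bp
  [106,111): 5 bp
  [111,118): 7 bp
  [118,125): 7 bp
  [125,133): 8 bp
  [133,144): 11 bp
  [144,152): 8 bp
  [152,158): 6 bp
  [158,162): 4 bp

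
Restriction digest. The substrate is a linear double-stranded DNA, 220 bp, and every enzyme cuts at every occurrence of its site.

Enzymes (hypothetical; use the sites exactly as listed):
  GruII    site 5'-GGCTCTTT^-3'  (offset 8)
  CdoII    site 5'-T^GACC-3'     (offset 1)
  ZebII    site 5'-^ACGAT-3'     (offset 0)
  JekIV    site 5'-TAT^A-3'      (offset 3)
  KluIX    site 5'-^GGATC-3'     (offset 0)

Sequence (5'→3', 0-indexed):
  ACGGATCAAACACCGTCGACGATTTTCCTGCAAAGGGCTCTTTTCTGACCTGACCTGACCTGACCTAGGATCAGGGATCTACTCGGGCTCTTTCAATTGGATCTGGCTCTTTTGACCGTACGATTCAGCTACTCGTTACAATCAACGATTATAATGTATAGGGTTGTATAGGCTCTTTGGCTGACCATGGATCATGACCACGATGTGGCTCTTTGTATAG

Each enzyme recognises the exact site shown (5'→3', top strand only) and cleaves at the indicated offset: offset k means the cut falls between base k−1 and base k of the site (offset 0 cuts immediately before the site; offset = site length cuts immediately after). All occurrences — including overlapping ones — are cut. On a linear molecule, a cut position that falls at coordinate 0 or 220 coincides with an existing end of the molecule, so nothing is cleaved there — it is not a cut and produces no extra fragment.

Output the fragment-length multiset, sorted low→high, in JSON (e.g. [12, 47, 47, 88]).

Site scan:
  GruII (GGCTCTTT, off=8): starts [35, 85, 104, 170, 206] → cuts [43, 93, 112, 178, 214]
  CdoII (TGACC, off=1): starts [45, 50, 55, 60, 112, 181, 194] → cuts [46, 51, 56, 61, 113, 182, 195]
  ZebII (ACGAT, off=0): starts [18, 119, 144, 199] → cuts [18, 119, 144, 199]
  JekIV (TATA, off=3): starts [149, 156, 166, 215] → cuts [152, 159, 169, 218]
  KluIX (GGATC, off=0): starts [2, 67, 74, 98, 188] → cuts [2, 67, 74, 98, 188]

Pooled cuts: [2, 18, 43, 46, 51, 56, 61, 67, 74, 93, 98, 112, 113, 119, 144, 152, 159, 169, 178, 182, 188, 195, 199, 214, 218]

Fragment lengths:
  [0,2): 2 bp
  [2,18): 16 bp
  [18,43): 25 bp
  [43,46): 3 bp
  [46,51): 5 bp
  [51,56): 5 bp
  [56,61): 5 bp
  [61,67): 6 bp
  [67,74): 7 bp
  [74,93): 19 bp
  [93,98): 5 bp
  [98,112): 14 bp
  [112,113): 1 bp
  [113,119): 6 bp
  [119,144): 25 bp
  [144,152): 8 bp
  [152,159): 7 bp
  [159,169): 10 bp
  [169,178): 9 bp
  [178,182): 4 bp
  [182,188): 6 bp
  [188,195): 7 bp
  [195,199): 4 bp
  [199,214): 15 bp
  [214,218): 4 bp
  [218,220): 2 bp

[1,2,2,3,4,4,4,5,5,5,5,6,6,6,7,7,7,8,9,10,14,15,16,19,25,25]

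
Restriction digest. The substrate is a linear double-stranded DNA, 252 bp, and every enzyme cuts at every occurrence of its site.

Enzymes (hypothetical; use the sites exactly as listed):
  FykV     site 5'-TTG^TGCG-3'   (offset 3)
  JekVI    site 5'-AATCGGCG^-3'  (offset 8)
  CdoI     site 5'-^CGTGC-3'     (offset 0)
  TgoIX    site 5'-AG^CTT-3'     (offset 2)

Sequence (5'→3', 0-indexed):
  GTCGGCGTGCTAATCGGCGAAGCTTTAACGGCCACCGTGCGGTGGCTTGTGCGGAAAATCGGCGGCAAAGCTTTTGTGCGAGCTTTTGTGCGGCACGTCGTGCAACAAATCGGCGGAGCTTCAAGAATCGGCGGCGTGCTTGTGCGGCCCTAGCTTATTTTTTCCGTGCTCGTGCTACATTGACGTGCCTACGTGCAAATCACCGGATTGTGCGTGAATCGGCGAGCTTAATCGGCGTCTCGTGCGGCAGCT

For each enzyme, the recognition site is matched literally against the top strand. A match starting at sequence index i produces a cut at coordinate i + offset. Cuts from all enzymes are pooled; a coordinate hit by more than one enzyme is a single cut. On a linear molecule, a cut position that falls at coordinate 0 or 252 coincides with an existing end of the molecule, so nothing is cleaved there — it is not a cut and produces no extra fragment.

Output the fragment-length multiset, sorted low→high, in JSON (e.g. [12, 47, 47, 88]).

Site scan:
  FykV TTGTGCG/3: at [46, 73, 85, 139, 207] ⇒ [49, 76, 88, 142, 210]
  JekVI AATCGGCG/8: at [11, 56, 107, 125, 216, 229] ⇒ [19, 64, 115, 133, 224, 237]
  CdoI CGTGC/0: at [5, 35, 98, 134, 164, 170, 183, 191, 240] ⇒ [5, 35, 98, 134, 164, 170, 183, 191, 240]
  TgoIX AGCTT/2: at [20, 68, 80, 116, 151, 224] ⇒ [22, 70, 82, 118, 153, 226]

Pooled cuts: [5, 19, 22, 35, 49, 64, 70, 76, 82, 88, 98, 115, 118, 133, 134, 142, 153, 164, 170, 183, 191, 210, 224, 226, 237, 240]

Fragment lengths:
  [0,5): 5 bp
  [5,19): 14 bp
  [19,22): 3 bp
  [22,35): 13 bp
  [35,49): 14 bp
  [49,64): 15 bp
  [64,70): 6 bp
  [70,76): 6 bp
  [76,82): 6 bp
  [82,88): 6 bp
  [88,98): 10 bp
  [98,115): 17 bp
  [115,118): 3 bp
  [118,133): 15 bp
  [133,134): 1 bp
  [134,142): 8 bp
  [142,153): 11 bp
  [153,164): 11 bp
  [164,170): 6 bp
  [170,183): 13 bp
  [183,191): 8 bp
  [191,210): 19 bp
  [210,224): 14 bp
  [224,226): 2 bp
  [226,237): 11 bp
  [237,240): 3 bp
  [240,252): 12 bp

[1,2,3,3,3,5,6,6,6,6,6,8,8,10,11,11,11,12,13,13,14,14,14,15,15,17,19]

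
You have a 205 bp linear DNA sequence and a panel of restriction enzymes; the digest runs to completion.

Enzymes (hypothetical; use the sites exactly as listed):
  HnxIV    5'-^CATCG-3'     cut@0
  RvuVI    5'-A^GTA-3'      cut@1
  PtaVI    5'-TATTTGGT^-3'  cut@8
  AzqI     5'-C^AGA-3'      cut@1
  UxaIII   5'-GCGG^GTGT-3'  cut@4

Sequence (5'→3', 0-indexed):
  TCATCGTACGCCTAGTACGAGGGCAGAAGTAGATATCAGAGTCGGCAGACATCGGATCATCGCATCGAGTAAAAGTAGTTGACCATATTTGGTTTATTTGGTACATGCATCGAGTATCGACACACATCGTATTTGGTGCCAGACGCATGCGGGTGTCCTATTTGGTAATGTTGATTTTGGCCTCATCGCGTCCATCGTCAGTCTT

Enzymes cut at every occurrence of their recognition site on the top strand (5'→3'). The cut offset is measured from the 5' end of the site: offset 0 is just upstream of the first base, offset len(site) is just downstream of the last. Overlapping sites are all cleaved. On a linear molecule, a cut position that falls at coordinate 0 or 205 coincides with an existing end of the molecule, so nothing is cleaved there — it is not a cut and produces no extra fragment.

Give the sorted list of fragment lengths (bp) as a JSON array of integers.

Scan for sites:
  HnxIV (CATCG, off=0): starts [1, 49, 57, 62, 107, 124, 183, 192] → cuts [1, 49, 57, 62, 107, 124, 183, 192]
  RvuVI (AGTA, off=1): starts [13, 27, 67, 73, 112] → cuts [14, 28, 68, 74, 113]
  PtaVI (TATTTGGT, off=8): starts [85, 94, 129, 158] → cuts [93, 102, 137, 166]
  AzqI (CAGA, off=1): starts [23, 36, 45, 139] → cuts [24, 37, 46, 140]
  UxaIII (GCGGGTGT, off=4): starts [148] → cuts [152]

All cut coordinates (distinct, sorted): [1, 14, 24, 28, 37, 46, 49, 57, 62, 68, 74, 93, 102, 107, 113, 124, 137, 140, 152, 166, 183, 192]

Fragment lengths:
  [0,1): 1 bp
  [1,14): 13 bp
  [14,24): 10 bp
  [24,28): 4 bp
  [28,37): 9 bp
  [37,46): 9 bp
  [46,49): 3 bp
  [49,57): 8 bp
  [57,62): 5 bp
  [62,68): 6 bp
  [68,74): 6 bp
  [74,93): 19 bp
  [93,102): 9 bp
  [102,107): 5 bp
  [107,113): 6 bp
  [113,124): 11 bp
  [124,137): 13 bp
  [137,140): 3 bp
  [140,152): 12 bp
  [152,166): 14 bp
  [166,183): 17 bp
  [183,192): 9 bp
  [192,205): 13 bp

[1,3,3,4,5,5,6,6,6,8,9,9,9,9,10,11,12,13,13,13,14,17,19]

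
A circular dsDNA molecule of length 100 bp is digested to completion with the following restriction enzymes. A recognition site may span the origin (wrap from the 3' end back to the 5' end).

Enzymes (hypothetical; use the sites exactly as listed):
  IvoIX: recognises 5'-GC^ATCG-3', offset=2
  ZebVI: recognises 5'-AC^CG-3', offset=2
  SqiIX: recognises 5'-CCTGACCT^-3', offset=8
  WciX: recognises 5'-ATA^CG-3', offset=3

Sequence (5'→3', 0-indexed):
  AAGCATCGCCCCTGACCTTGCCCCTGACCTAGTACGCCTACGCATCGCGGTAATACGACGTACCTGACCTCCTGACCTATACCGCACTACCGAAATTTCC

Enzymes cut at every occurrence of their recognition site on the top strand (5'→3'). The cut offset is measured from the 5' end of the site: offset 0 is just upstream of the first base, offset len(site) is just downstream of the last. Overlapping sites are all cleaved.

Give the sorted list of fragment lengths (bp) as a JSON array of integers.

[4,8,8,12,12,13,14,14,15]

Site scan:
  IvoIX (GCATCG, off=2): starts [2, 41] → cuts [4, 43]
  ZebVI (ACCG, off=2): starts [80, 88] → cuts [82, 90]
  SqiIX (CCTGACCT, off=8): starts [10, 22, 62, 70] → cuts [18, 30, 70, 78]
  WciX (ATACG, off=3): starts [52] → cuts [55]

All cut coordinates (distinct, sorted): [4, 18, 30, 43, 55, 70, 78, 82, 90]

Fragment lengths:
  4→18: 14 bp
  18→30: 12 bp
  30→43: 13 bp
  43→55: 12 bp
  55→70: 15 bp
  70→78: 8 bp
  78→82: 4 bp
  82→90: 8 bp
  90→4 (wrap): 100-90+4 = 14 bp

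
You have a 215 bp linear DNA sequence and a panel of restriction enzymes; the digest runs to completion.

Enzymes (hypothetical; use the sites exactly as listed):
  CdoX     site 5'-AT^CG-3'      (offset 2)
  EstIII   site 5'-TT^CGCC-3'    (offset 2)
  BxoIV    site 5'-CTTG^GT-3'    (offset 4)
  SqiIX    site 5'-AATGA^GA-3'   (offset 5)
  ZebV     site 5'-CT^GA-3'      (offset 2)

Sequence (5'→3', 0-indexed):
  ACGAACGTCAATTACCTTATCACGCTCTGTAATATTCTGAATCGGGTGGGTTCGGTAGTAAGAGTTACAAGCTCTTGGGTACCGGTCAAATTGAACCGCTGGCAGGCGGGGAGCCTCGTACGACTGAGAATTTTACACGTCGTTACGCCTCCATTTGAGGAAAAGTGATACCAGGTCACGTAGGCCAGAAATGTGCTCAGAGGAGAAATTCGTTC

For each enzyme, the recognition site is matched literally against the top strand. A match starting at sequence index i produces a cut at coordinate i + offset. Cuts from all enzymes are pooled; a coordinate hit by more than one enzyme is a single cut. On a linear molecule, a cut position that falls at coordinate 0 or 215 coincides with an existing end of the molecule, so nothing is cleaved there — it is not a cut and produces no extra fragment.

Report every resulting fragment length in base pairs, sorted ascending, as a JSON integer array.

[4,38,83,90]

Per-enzyme occurrences:
  CdoX ATCG/2: at [40] ⇒ [42]
  EstIII (TTCGCC, off=2): no sites
  BxoIV (CTTGGT, off=4): no sites
  SqiIX (AATGAGA, off=5): no sites
  ZebV CTGA/2: at [36, 123] ⇒ [38, 125]

All cut coordinates (distinct, sorted): [38, 42, 125]

Fragments:
  [0,38): 38 bp
  [38,42): 4 bp
  [42,125): 83 bp
  [125,215): 90 bp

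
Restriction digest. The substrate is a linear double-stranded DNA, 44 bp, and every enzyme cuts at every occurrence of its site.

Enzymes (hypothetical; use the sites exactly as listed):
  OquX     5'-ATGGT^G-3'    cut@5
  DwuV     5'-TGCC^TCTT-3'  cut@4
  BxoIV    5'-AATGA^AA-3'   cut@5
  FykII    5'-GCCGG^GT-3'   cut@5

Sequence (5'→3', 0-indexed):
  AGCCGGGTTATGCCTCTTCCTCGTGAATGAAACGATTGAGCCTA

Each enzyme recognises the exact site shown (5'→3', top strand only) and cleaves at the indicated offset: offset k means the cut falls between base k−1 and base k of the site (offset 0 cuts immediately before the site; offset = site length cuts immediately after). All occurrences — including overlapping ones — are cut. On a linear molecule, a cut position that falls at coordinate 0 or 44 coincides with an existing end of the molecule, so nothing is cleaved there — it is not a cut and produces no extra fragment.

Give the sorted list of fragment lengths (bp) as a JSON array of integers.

Per-enzyme occurrences:
  OquX (ATGGTG, off=5): no sites
  DwuV TGCCTCTT/4: at [10] ⇒ [14]
  BxoIV AATGAAA/5: at [25] ⇒ [30]
  FykII GCCGGGT/5: at [1] ⇒ [6]

All cut coordinates (distinct, sorted): [6, 14, 30]

Fragments:
  [0,6): 6 bp
  [6,14): 8 bp
  [14,30): 16 bp
  [30,44): 14 bp

[6,8,14,16]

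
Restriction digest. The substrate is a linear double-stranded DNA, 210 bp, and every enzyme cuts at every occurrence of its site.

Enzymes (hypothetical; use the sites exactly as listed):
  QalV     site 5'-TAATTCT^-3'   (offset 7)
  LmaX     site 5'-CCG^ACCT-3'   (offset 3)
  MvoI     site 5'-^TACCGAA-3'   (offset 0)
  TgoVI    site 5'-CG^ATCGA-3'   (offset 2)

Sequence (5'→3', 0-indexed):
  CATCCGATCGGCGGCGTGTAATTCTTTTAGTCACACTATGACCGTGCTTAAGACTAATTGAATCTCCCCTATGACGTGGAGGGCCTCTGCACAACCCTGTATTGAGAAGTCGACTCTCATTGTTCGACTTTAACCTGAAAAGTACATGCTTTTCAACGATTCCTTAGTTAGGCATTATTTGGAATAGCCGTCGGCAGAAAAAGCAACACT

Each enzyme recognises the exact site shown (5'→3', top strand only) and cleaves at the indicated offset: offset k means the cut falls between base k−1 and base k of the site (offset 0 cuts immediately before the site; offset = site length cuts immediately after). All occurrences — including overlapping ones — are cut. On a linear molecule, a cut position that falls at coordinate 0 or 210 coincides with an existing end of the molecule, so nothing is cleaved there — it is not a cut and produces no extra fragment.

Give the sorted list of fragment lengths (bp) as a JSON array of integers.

Per-enzyme occurrences:
  QalV TAATTCT/7: at [18] ⇒ [25]
  LmaX (CCGACCT, off=3): no sites
  MvoI (TACCGAA, off=0): no sites
  TgoVI (CGATCGA, off=2): no sites

All cut coordinates (distinct, sorted): [25]

Fragments:
  [0,25): 25 bp
  [25,210): 185 bp

[25,185]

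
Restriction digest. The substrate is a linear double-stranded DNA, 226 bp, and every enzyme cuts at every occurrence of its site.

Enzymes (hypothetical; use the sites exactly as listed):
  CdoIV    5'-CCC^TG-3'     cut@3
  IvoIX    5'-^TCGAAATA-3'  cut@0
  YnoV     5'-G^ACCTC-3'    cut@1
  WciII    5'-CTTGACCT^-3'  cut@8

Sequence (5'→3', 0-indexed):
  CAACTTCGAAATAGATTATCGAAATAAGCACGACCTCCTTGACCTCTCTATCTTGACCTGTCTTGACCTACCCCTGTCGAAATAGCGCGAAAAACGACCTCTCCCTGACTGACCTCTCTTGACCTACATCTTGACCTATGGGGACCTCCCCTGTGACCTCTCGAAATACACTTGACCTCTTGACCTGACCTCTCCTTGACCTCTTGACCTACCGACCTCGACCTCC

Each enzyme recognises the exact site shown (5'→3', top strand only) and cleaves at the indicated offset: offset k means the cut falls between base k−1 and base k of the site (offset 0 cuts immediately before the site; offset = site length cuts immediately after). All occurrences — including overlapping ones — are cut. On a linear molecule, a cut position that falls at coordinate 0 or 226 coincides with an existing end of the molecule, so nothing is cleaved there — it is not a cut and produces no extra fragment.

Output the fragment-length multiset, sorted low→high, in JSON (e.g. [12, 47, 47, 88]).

Site scan:
  CdoIV (CCCTG, off=3): starts [71, 102, 148] → cuts [74, 105, 151]
  IvoIX (TCGAAATA, off=0): starts [5, 18, 76, 160] → cuts [5, 18, 76, 160]
  YnoV (GACCTC, off=1): starts [31, 40, 95, 110, 142, 154, 173, 186, 197, 213, 219] → cuts [32, 41, 96, 111, 143, 155, 174, 187, 198, 214, 220]
  WciII (CTTGACCT, off=8): starts [37, 51, 61, 117, 129, 170, 178, 194, 202] → cuts [45, 59, 69, 125, 137, 178, 186, 202, 210]

All cut coordinates (distinct, sorted): [5, 18, 32, 41, 45, 59, 69, 74, 76, 96, 105, 111, 125, 137, 143, 151, 155, 160, 174, 178, 186, 187, 198, 202, 210, 214, 220]

Fragments:
  [0,5): 5 bp
  [5,18): 13 bp
  [18,32): 14 bp
  [32,41): 9 bp
  [41,45): 4 bp
  [45,59): 14 bp
  [59,69): 10 bp
  [69,74): 5 bp
  [74,76): 2 bp
  [76,96): 20 bp
  [96,105): 9 bp
  [105,111): 6 bp
  [111,125): 14 bp
  [125,137): 12 bp
  [137,143): 6 bp
  [143,151): 8 bp
  [151,155): 4 bp
  [155,160): 5 bp
  [160,174): 14 bp
  [174,178): 4 bp
  [178,186): 8 bp
  [186,187): 1 bp
  [187,198): 11 bp
  [198,202): 4 bp
  [202,210): 8 bp
  [210,214): 4 bp
  [214,220): 6 bp
  [220,226): 6 bp

[1,2,4,4,4,4,4,5,5,5,6,6,6,6,8,8,8,9,9,10,11,12,13,14,14,14,14,20]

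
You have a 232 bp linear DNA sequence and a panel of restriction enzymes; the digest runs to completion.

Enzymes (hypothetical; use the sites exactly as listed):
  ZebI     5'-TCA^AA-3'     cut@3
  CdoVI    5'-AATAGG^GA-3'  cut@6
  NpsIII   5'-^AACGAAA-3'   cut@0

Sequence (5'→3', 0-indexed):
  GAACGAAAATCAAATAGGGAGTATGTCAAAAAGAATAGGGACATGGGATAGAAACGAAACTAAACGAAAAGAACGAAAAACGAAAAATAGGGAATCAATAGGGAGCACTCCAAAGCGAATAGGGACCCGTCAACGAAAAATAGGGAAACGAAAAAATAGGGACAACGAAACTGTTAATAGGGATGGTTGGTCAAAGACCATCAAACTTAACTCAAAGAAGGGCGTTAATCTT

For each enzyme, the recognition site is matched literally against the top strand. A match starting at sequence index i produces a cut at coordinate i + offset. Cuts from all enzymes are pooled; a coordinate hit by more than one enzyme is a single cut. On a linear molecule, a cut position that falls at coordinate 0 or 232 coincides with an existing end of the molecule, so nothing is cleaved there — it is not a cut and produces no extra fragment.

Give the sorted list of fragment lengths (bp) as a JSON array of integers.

Site scan:
  ZebI TCAAA/3: at [9, 25, 190, 200, 211] ⇒ [12, 28, 193, 203, 214]
  CdoVI AATAGGGA/6: at [12, 33, 85, 96, 117, 138, 154, 175] ⇒ [18, 39, 91, 102, 123, 144, 160, 181]
  NpsIII AACGAAA/0: at [1, 52, 62, 71, 78, 131, 146, 163] ⇒ [1, 52, 62, 71, 78, 131, 146, 163]

All cut coordinates (distinct, sorted): [1, 12, 18, 28, 39, 52, 62, 71, 78, 91, 102, 123, 131, 144, 146, 160, 163, 181, 193, 203, 214]

Fragments:
  [0,1): 1 bp
  [1,12): 11 bp
  [12,18): 6 bp
  [18,28): 10 bp
  [28,39): 11 bp
  [39,52): 13 bp
  [52,62): 10 bp
  [62,71): 9 bp
  [71,78): 7 bp
  [78,91): 13 bp
  [91,102): 11 bp
  [102,123): 21 bp
  [123,131): 8 bp
  [131,144): 13 bp
  [144,146): 2 bp
  [146,160): 14 bp
  [160,163): 3 bp
  [163,181): 18 bp
  [181,193): 12 bp
  [193,203): 10 bp
  [203,214): 11 bp
  [214,232): 18 bp

[1,2,3,6,7,8,9,10,10,10,11,11,11,11,12,13,13,13,14,18,18,21]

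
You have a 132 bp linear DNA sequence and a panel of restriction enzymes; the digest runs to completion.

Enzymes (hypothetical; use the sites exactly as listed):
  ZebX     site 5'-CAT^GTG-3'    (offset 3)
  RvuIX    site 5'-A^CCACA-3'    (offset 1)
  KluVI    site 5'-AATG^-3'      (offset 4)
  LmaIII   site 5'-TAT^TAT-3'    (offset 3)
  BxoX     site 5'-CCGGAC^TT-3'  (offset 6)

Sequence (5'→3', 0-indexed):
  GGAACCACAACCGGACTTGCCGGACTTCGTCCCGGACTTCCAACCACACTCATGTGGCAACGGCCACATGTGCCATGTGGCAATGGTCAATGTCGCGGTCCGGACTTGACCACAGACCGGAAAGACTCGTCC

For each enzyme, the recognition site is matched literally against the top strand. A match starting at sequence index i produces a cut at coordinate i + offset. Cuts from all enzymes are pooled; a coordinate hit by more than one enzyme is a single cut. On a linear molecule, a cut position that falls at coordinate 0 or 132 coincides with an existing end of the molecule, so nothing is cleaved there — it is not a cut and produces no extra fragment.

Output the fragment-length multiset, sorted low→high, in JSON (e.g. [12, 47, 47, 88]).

Site scan:
  ZebX (CATGTG, off=3): starts [50, 66, 73] → cuts [53, 69, 76]
  RvuIX (ACCACA, off=1): starts [3, 42, 108] → cuts [4, 43, 109]
  KluVI (AATG, off=4): starts [81, 88] → cuts [85, 92]
  LmaIII (TATTAT, off=3): no sites
  BxoX (CCGGACTT, off=6): starts [10, 19, 31, 99] → cuts [16, 25, 37, 105]

Pooled cuts: [4, 16, 25, 37, 43, 53, 69, 76, 85, 92, 105, 109]

Fragment lengths:
  [0,4): 4 bp
  [4,16): 12 bp
  [16,25): 9 bp
  [25,37): 12 bp
  [37,43): 6 bp
  [43,53): 10 bp
  [53,69): 16 bp
  [69,76): 7 bp
  [76,85): 9 bp
  [85,92): 7 bp
  [92,105): 13 bp
  [105,109): 4 bp
  [109,132): 23 bp

[4,4,6,7,7,9,9,10,12,12,13,16,23]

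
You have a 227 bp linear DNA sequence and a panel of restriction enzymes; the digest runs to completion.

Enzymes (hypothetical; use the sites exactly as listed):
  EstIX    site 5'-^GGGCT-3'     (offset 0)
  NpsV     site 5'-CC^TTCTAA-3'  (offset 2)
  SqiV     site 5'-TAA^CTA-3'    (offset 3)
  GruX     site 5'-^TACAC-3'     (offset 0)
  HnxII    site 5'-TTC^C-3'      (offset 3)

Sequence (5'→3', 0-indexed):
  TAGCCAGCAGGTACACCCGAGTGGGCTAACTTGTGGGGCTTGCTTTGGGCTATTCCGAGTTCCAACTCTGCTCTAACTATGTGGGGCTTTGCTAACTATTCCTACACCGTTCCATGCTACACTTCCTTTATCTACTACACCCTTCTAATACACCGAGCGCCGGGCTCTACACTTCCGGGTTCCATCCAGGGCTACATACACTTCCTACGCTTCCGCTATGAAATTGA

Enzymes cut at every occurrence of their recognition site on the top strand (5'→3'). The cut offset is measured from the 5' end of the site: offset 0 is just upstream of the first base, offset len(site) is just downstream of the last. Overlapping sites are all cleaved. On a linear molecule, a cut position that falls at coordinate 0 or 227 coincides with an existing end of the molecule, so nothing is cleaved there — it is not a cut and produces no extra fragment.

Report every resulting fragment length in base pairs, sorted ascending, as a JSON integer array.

Site scan:
  EstIX GGGCT/0: at [22, 35, 46, 83, 161, 188] ⇒ [22, 35, 46, 83, 161, 188]
  NpsV CCTTCTAA/2: at [140] ⇒ [142]
  SqiV TAACTA/3: at [73, 92] ⇒ [76, 95]
  GruX TACAC/0: at [11, 102, 117, 135, 148, 167, 196] ⇒ [11, 102, 117, 135, 148, 167, 196]
  HnxII TTCC/3: at [52, 59, 98, 109, 122, 172, 179, 201, 210] ⇒ [55, 62, 101, 112, 125, 175, 182, 204, 213]

Pooled cuts: [11, 22, 35, 46, 55, 62, 76, 83, 95, 101, 102, 112, 117, 125, 135, 142, 148, 161, 167, 175, 182, 188, 196, 204, 213]

Fragments:
  [0,11): 11 bp
  [11,22): 11 bp
  [22,35): 13 bp
  [35,46): 11 bp
  [46,55): 9 bp
  [55,62): 7 bp
  [62,76): 14 bp
  [76,83): 7 bp
  [83,95): 12 bp
  [95,101): 6 bp
  [101,102): 1 bp
  [102,112): 10 bp
  [112,117): 5 bp
  [117,125): 8 bp
  [125,135): 10 bp
  [135,142): 7 bp
  [142,148): 6 bp
  [148,161): 13 bp
  [161,167): 6 bp
  [167,175): 8 bp
  [175,182): 7 bp
  [182,188): 6 bp
  [188,196): 8 bp
  [196,204): 8 bp
  [204,213): 9 bp
  [213,227): 14 bp

[1,5,6,6,6,6,7,7,7,7,8,8,8,8,9,9,10,10,11,11,11,12,13,13,14,14]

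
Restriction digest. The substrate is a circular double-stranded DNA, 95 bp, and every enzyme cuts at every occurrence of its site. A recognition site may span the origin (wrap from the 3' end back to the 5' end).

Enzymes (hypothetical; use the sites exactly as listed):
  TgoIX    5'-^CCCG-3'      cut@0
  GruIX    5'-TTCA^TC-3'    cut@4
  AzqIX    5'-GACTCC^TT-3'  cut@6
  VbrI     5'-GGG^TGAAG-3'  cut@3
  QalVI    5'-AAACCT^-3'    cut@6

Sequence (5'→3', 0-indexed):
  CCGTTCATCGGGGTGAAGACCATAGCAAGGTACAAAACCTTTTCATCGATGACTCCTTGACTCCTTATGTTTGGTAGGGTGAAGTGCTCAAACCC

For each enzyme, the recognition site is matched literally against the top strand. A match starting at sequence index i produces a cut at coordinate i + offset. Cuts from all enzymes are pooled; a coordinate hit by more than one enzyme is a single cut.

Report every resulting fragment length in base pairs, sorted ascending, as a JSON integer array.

[5,6,8,8,11,15,15,27]

Site scan:
  TgoIX CCCG/0: at [94] ⇒ [94]
  GruIX TTCATC/4: at [3, 41] ⇒ [7, 45]
  AzqIX GACTCCTT/6: at [50, 58] ⇒ [56, 64]
  VbrI GGGTGAAG/3: at [10, 76] ⇒ [13, 79]
  QalVI AAACCT/6: at [34] ⇒ [40]

Pooled cuts: [7, 13, 40, 45, 56, 64, 79, 94]

Fragment lengths:
  7→13: 6 bp
  13→40: 27 bp
  40→45: 5 bp
  45→56: 11 bp
  56→64: 8 bp
  64→79: 15 bp
  79→94: 15 bp
  94→7 (wrap): 95-94+7 = 8 bp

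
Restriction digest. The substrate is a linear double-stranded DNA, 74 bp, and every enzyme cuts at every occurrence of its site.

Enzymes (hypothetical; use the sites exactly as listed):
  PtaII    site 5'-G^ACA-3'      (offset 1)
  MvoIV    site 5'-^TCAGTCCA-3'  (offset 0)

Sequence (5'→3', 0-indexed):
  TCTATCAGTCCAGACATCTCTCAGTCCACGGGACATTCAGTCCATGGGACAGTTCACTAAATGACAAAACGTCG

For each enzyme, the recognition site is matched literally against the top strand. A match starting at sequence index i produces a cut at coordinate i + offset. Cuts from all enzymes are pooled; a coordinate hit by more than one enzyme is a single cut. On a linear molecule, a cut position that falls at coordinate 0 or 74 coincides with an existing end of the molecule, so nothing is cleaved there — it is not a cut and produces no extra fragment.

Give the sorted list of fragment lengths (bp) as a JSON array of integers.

[4,4,7,9,11,12,12,15]

Site scan:
  PtaII (GACA, off=1): starts [12, 31, 47, 62] → cuts [13, 32, 48, 63]
  MvoIV (TCAGTCCA, off=0): starts [4, 20, 36] → cuts [4, 20, 36]

All cut coordinates (distinct, sorted): [4, 13, 20, 32, 36, 48, 63]

Fragments:
  [0,4): 4 bp
  [4,13): 9 bp
  [13,20): 7 bp
  [20,32): 12 bp
  [32,36): 4 bp
  [36,48): 12 bp
  [48,63): 15 bp
  [63,74): 11 bp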